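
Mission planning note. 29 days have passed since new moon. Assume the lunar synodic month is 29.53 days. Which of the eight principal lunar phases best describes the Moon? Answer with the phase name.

new moon

At 29/29.53 of the cycle, θ ≈ 354° — the new moon range.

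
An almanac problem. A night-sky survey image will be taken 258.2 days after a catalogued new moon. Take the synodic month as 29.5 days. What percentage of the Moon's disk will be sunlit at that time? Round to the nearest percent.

Reduce mod P: 258.2 − 8×29.5 = 22.20 d into the current lunation.
Elongation θ = 360° × 22.20/29.5 ≈ 270.9°.
cos 270.9° = 0.016, so f = (1 − 0.016)/2 = 0.492, so 49%.

49%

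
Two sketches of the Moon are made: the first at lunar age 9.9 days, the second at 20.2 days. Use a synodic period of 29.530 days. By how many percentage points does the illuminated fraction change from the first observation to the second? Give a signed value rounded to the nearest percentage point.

First observation: θ = 360°·9.9/29.530 = 120.7°, so f = 0.755.
Second observation: θ = 246.3°, f = 0.701.
Δf = 0.701 − 0.755 = -0.054, i.e. -5 pp.

-5 percentage points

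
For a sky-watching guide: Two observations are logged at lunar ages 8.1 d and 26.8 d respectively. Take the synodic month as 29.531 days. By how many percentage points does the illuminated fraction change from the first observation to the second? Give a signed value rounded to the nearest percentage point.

θ₁ = 360° × 8.1/29.531 = 98.7°, f₁ = (1 − cos θ₁)/2 = 0.576.
θ₂ = 360° × 26.8/29.531 = 326.7°, f₂ = (1 − cos θ₂)/2 = 0.082.
Change = f₂ − f₁ = -0.494 → -49 percentage points.

-49 percentage points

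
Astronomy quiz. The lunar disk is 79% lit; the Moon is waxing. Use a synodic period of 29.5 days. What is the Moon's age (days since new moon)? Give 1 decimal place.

10.3 days

From f = (1 − cos θ)/2: cos θ = 1 − 2×0.79 = -0.580; arccos → 125.5°.
The Moon is waxing (0°–180°), so θ = 125.5° directly.
Age = 29.5 × 125.5°/360° ≈ 10.28 days.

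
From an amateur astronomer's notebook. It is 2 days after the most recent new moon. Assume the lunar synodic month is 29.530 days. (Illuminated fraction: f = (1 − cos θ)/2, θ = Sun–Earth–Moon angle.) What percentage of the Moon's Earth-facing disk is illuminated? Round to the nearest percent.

4%

Elongation θ = 360° × 2/29.530 ≈ 24.4°.
cos 24.4° = 0.911, so f = (1 − 0.911)/2 = 0.045, so 4%.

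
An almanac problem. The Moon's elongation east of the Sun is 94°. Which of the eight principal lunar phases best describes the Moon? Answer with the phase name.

94° lies in the first quarter sector of the 8-phase cycle.

first quarter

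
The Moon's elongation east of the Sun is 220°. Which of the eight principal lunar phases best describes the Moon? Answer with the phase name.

waning gibbous

The waning gibbous sector spans roughly 202°–248°; 220° falls inside it.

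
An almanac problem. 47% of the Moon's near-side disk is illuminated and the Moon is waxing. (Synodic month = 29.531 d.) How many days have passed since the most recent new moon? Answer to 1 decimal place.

7.1 days

From f = (1 − cos θ)/2: cos θ = 1 − 2×0.47 = 0.060; arccos → 86.6°.
Before full moon the principal value applies: θ = 86.6°.
Age = 29.531 × 86.6°/360° ≈ 7.10 days.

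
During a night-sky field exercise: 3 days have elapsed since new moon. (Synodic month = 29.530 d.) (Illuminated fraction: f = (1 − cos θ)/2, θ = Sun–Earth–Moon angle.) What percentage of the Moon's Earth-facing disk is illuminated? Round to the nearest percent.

10%

Phase angle: θ = 360°·(3 d)/(29.530 d) = 36.6°.
Illuminated fraction = (1 − cos 36.6°)/2 = (1 − 0.803)/2 ≈ 0.098, so 10%.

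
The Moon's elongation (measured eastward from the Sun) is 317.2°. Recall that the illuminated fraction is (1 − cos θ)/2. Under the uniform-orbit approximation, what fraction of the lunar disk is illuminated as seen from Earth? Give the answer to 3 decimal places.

0.133

f = (1 − cos 317.2°)/2 = (1 − 0.734)/2 ≈ 0.133.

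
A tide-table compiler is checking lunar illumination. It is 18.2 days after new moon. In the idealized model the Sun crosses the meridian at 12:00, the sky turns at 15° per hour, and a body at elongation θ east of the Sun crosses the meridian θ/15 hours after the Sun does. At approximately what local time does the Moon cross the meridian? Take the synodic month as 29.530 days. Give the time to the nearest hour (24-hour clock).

03:00

Phase angle: θ = 360°·(18.2 d)/(29.530 d) = 221.9°.
The Moon trails the Sun by θ/15 = 221.9/15 ≈ 14.79 hours.
12:00 + 14.79 h ≈ 02:48 → 03:00 to the nearest hour.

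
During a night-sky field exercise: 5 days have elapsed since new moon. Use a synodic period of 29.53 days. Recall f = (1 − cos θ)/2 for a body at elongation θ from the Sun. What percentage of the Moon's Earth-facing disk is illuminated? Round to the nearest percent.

26%

Phase angle: θ = 360°·(5 d)/(29.53 d) = 61.0°.
Illuminated fraction = (1 − cos 61.0°)/2 = (1 − 0.485)/2 ≈ 0.257, so 26%.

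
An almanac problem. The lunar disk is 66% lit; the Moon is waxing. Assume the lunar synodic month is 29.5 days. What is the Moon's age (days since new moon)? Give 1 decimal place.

cos θ = 1 − 2f = -0.320, giving a principal value of 108.7°.
Before full moon the principal value applies: θ = 108.7°.
At 360°/29.5 d per day, 108.7° corresponds to 8.90 days.

8.9 days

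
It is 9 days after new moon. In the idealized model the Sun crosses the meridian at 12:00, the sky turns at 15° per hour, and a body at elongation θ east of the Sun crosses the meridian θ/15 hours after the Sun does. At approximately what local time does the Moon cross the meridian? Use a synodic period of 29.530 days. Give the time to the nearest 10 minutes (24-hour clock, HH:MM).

Elongation θ = 360° × 9/29.530 ≈ 109.7°.
At 15° of sky rotation per hour, 109.7° corresponds to a 7.31 h lag.
12:00 + 7.315 h ≈ 19:19 → 19:20 to the nearest ten minutes.

19:20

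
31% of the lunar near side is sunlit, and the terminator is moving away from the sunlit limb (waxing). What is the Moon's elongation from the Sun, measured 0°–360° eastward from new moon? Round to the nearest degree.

Invert f = (1 − cos θ)/2 to get cos θ = 1 − 2(0.31) = 0.380, hence θ₀ = arccos 0.380 = 67.7°.
The Moon is waxing (0°–180°), so θ = 67.7° directly.

68°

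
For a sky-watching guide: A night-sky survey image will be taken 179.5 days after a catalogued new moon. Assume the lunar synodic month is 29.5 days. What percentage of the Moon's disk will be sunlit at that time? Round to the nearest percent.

179.5/29.5 = 6.085 lunations, so 6 complete cycles and 2.50 d into the next.
Elongation θ = 360° × 2.50/29.5 ≈ 30.5°.
cos 30.5° = 0.862, so f = (1 − 0.862)/2 = 0.069, so 7%.

7%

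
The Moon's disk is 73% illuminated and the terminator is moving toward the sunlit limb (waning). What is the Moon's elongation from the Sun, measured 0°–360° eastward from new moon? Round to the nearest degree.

cos θ = 1 − 2f = -0.460, giving a principal value of 117.4°.
Since the Moon is past full (waning), take the reflex angle: θ = 360° − 117.4° = 242.6°.

243°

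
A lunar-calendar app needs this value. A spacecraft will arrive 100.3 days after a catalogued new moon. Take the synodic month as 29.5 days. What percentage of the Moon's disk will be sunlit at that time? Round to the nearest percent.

Reduce mod P: 100.3 − 3×29.5 = 11.80 d into the current lunation.
The Moon has covered 11.80/29.5 of its cycle, so θ ≈ 360° × 11.80/29.5 = 144.0°.
cos 144.0° = (-0.809), so f = (1 − (-0.809))/2 = 0.905, so 90%.

90%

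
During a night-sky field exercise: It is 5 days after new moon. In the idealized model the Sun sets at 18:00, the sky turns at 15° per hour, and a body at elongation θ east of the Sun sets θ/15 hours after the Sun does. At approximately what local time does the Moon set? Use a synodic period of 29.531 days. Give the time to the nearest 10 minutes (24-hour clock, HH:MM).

22:00

Phase angle: θ = 360°·(5 d)/(29.531 d) = 61.0°.
The Moon trails the Sun by θ/15 = 61.0/15 ≈ 4.06 hours.
18:00 + 4.064 h ≈ 22:04 → 22:00 to the nearest ten minutes.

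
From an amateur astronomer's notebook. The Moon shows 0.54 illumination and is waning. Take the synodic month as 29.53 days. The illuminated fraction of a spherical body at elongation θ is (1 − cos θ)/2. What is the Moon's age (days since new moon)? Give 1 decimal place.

Invert f = (1 − cos θ)/2 to get cos θ = 1 − 2(0.54) = -0.080, hence θ₀ = arccos -0.080 = 94.6°.
Since the Moon is past full (waning), take the reflex angle: θ = 360° − 94.6° = 265.4°.
At 360°/29.53 d per day, 265.4° corresponds to 21.77 days.

21.8 days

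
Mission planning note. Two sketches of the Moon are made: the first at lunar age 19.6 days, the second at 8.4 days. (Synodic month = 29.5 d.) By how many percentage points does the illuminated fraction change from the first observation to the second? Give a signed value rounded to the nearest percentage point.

-15 pp

First observation: θ = 360°·19.6/29.5 = 239.2°, so f = 0.756.
Second observation: θ = 102.5°, f = 0.608.
Δf = 0.608 − 0.756 = -0.148, i.e. -15 pp.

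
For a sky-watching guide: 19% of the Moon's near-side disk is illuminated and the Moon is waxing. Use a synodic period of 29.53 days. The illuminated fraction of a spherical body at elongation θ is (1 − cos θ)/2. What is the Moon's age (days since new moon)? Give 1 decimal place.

Invert f = (1 − cos θ)/2 to get cos θ = 1 − 2(0.19) = 0.620, hence θ₀ = arccos 0.620 = 51.7°.
Waxing ⇒ before full, so θ = 51.7°.
Age = 29.53 × 51.7°/360° ≈ 4.24 days.

4.2 days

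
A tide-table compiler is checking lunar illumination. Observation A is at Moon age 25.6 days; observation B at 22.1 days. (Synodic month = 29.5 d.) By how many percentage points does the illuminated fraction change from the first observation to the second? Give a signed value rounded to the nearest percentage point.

First observation: θ = 360°·25.6/29.5 = 312.4°, so f = 0.163.
Second observation: θ = 269.7°, f = 0.503.
Δf = 0.503 − 0.163 = +0.340, i.e. +34 pp.

+34 pp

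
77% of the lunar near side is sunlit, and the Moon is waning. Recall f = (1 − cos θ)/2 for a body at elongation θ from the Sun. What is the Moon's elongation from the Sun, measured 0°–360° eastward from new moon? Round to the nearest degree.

237°

From f = (1 − cos θ)/2: cos θ = 1 − 2×0.77 = -0.540; arccos → 122.7°.
Since the Moon is past full (waning), take the reflex angle: θ = 360° − 122.7° = 237.3°.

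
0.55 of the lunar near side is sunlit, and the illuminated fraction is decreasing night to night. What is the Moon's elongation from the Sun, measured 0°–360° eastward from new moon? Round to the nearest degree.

264°

cos θ = 1 − 2f = -0.100, giving a principal value of 95.7°.
Waning ⇒ past full, so θ = 360° − 95.7° = 264.3°.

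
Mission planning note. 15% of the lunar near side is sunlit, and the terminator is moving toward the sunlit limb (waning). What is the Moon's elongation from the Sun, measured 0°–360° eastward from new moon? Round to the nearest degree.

314°

cos θ = 1 − 2f = 0.700, giving a principal value of 45.6°.
Waning ⇒ past full, so θ = 360° − 45.6° = 314.4°.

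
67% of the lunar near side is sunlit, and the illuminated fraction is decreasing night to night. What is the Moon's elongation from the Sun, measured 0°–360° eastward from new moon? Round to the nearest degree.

Invert f = (1 − cos θ)/2 to get cos θ = 1 − 2(0.67) = -0.340, hence θ₀ = arccos -0.340 = 109.9°.
A waning Moon lies in 180°–360°, so θ = 360° − 109.9° = 250.1°.

250°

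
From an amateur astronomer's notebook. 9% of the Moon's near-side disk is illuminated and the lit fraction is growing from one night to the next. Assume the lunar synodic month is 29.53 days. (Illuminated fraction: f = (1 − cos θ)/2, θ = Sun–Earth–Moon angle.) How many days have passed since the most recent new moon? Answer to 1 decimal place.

2.9 days

From f = (1 − cos θ)/2: cos θ = 1 − 2×0.09 = 0.820; arccos → 34.9°.
Before full moon the principal value applies: θ = 34.9°.
Age = 29.53 × 34.9°/360° ≈ 2.86 days.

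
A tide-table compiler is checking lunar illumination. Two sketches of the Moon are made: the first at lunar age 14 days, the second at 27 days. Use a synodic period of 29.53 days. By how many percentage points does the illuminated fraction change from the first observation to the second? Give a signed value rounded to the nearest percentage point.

First observation: θ = 360°·14/29.53 = 170.7°, so f = 0.993.
Second observation: θ = 329.2°, f = 0.071.
Δf = 0.071 − 0.993 = -0.923, i.e. -92 pp.

-92 percentage points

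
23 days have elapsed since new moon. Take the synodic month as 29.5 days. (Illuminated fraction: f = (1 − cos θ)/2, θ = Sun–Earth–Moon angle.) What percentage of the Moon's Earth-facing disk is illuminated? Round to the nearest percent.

The Moon has covered 23/29.5 of its cycle, so θ ≈ 360° × 23/29.5 = 280.7°.
cos 280.7° = 0.185, so f = (1 − 0.185)/2 = 0.407, so 41%.

41%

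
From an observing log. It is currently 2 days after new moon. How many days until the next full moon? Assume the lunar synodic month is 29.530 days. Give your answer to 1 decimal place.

12.8 days

Full moon occurs at elongation 180°, i.e. at age 29.530 × 180/360 = 14.765 d.
That is 14.765 − 2 = 12.765 days ahead.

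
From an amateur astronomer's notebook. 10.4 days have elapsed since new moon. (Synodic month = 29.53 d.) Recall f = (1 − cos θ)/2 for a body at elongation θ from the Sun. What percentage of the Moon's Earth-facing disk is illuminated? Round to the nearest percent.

Phase angle: θ = 360°·(10.4 d)/(29.53 d) = 126.8°.
cos 126.8° = (-0.599), so f = (1 − (-0.599))/2 = 0.799, so 80%.

80%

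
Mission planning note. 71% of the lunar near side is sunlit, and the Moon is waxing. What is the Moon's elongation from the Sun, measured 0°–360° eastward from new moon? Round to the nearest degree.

115°

From f = (1 − cos θ)/2: cos θ = 1 − 2×0.71 = -0.420; arccos → 114.8°.
Before full moon the principal value applies: θ = 114.8°.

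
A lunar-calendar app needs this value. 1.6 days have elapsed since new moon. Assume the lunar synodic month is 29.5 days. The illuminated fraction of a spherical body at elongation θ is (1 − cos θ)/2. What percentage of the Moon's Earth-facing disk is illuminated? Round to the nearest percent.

Elongation θ = 360° × 1.6/29.5 ≈ 19.5°.
Illuminated fraction = (1 − cos 19.5°)/2 = (1 − 0.942)/2 ≈ 0.029, so 3%.

3%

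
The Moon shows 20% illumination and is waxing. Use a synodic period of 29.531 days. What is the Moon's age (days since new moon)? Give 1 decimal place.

4.4 days

From f = (1 − cos θ)/2: cos θ = 1 − 2×0.20 = 0.600; arccos → 53.1°.
Before full moon the principal value applies: θ = 53.1°.
At 360°/29.531 d per day, 53.1° corresponds to 4.36 days.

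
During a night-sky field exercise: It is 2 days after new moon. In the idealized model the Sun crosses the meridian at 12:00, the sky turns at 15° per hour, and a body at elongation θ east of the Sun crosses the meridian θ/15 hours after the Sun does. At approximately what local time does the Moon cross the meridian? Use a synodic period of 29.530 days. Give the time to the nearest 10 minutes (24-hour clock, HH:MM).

Elongation θ = 360° × 2/29.530 ≈ 24.4°.
The Moon trails the Sun by θ/15 = 24.4/15 ≈ 1.63 hours.
12:00 + 1.625 h ≈ 13:38 → 13:40 to the nearest ten minutes.

13:40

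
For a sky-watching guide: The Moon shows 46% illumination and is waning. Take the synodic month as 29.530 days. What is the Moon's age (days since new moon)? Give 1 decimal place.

From f = (1 − cos θ)/2: cos θ = 1 − 2×0.46 = 0.080; arccos → 85.4°.
Waning ⇒ past full, so θ = 360° − 85.4° = 274.6°.
At 360°/29.530 d per day, 274.6° corresponds to 22.52 days.

22.5 days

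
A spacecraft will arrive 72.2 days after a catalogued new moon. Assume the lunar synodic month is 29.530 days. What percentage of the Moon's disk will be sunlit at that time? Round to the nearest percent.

97%

72.2/29.530 = 2.445 lunations, so 2 complete cycles and 13.14 d into the next.
The Moon has covered 13.14/29.530 of its cycle, so θ ≈ 360° × 13.14/29.530 = 160.2°.
cos 160.2° = (-0.941), so f = (1 − (-0.941))/2 = 0.970, so 97%.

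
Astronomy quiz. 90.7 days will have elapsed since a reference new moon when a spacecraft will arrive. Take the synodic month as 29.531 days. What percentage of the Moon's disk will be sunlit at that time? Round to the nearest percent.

90.7/29.531 = 3.071 lunations, so 3 complete cycles and 2.11 d into the next.
Elongation θ = 360° × 2.11/29.531 ≈ 25.7°.
Illuminated fraction = (1 − cos 25.7°)/2 = (1 − 0.901)/2 ≈ 0.049, so 5%.

5%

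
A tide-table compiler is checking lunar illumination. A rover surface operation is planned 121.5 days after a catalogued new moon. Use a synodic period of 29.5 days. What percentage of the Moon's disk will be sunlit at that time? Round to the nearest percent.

13%

Reduce mod P: 121.5 − 4×29.5 = 3.50 d into the current lunation.
The Moon has covered 3.50/29.5 of its cycle, so θ ≈ 360° × 3.50/29.5 = 42.7°.
With cos θ = 0.735, the lit fraction is (1 − 0.735)/2 ≈ 0.133, so 13%.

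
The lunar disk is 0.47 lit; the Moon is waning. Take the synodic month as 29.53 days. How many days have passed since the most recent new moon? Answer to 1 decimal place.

22.4 days

Invert f = (1 − cos θ)/2 to get cos θ = 1 − 2(0.47) = 0.060, hence θ₀ = arccos 0.060 = 86.6°.
Since the Moon is past full (waning), take the reflex angle: θ = 360° − 86.6° = 273.4°.
That fraction of the synodic month is 273.4/360 × 29.53 d ≈ 22.43 d.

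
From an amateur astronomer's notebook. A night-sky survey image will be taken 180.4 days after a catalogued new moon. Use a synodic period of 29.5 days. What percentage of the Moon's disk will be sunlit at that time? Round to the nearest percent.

13%

180.4/29.5 = 6.115 lunations, so 6 complete cycles and 3.40 d into the next.
The Moon has covered 3.40/29.5 of its cycle, so θ ≈ 360° × 3.40/29.5 = 41.5°.
cos 41.5° = 0.749, so f = (1 − 0.749)/2 = 0.125, so 13%.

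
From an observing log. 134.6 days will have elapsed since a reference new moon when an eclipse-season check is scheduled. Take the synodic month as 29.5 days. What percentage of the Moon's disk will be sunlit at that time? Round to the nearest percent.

96%

134.6/29.5 = 4.563 lunations, so 4 complete cycles and 16.60 d into the next.
Phase angle: θ = 360°·(16.60 d)/(29.5 d) = 202.6°.
With cos θ = (-0.923), the lit fraction is (1 − (-0.923))/2 ≈ 0.962, so 96%.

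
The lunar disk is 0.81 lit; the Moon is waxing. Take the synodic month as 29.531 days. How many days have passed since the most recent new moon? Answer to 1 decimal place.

10.5 days

cos θ = 1 − 2f = -0.620, giving a principal value of 128.3°.
Waxing ⇒ before full, so θ = 128.3°.
That fraction of the synodic month is 128.3/360 × 29.531 d ≈ 10.53 d.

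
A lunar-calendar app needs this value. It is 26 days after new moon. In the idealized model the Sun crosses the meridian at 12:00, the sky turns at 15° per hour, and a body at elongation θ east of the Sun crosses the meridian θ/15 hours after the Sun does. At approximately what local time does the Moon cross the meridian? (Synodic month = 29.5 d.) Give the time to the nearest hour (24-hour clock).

Phase angle: θ = 360°·(26 d)/(29.5 d) = 317.3°.
Delay after the Sun = 317.3° / (15°/h) ≈ 21.15 h.
12:00 + 21.15 h ≈ 09:09 → 09:00 to the nearest hour.

09:00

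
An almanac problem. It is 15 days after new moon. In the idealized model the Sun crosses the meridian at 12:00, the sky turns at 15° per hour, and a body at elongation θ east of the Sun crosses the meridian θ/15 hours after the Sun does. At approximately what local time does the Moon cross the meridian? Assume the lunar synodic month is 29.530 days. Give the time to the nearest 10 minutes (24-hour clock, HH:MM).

Phase angle: θ = 360°·(15 d)/(29.530 d) = 182.9°.
At 15° of sky rotation per hour, 182.9° corresponds to a 12.19 h lag.
12:00 + 12.191 h ≈ 00:11 → 00:10 to the nearest ten minutes.

00:10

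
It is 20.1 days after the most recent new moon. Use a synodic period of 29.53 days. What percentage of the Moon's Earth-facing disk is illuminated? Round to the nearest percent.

71%

The Moon has covered 20.1/29.53 of its cycle, so θ ≈ 360° × 20.1/29.53 = 245.0°.
cos 245.0° = (-0.422), so f = (1 − (-0.422))/2 = 0.711, so 71%.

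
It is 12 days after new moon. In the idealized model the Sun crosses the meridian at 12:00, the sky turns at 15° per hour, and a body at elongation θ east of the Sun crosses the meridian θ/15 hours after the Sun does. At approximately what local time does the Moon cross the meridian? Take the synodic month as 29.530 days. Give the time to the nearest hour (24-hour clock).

22:00

Phase angle: θ = 360°·(12 d)/(29.530 d) = 146.3°.
Delay after the Sun = 146.3° / (15°/h) ≈ 9.75 h.
12:00 + 9.75 h ≈ 21:45 → 22:00 to the nearest hour.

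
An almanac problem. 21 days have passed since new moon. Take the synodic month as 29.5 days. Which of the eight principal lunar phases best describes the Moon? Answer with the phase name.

last quarter

At 21/29.5 of the cycle, θ ≈ 256° — the last quarter range.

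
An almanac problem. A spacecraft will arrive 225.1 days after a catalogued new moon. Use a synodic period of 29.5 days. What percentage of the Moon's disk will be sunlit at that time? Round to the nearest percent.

225.1 d spans 7 complete synodic months (7 × 29.5 = 206.50 d) plus 18.60 d.
The Moon has covered 18.60/29.5 of its cycle, so θ ≈ 360° × 18.60/29.5 = 227.0°.
Illuminated fraction = (1 − cos 227.0°)/2 = (1 − (-0.682))/2 ≈ 0.841, so 84%.

84%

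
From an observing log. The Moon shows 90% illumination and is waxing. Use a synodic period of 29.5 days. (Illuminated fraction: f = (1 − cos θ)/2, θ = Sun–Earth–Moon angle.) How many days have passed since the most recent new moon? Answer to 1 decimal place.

From f = (1 − cos θ)/2: cos θ = 1 − 2×0.90 = -0.800; arccos → 143.1°.
Before full moon the principal value applies: θ = 143.1°.
At 360°/29.5 d per day, 143.1° corresponds to 11.73 days.

11.7 days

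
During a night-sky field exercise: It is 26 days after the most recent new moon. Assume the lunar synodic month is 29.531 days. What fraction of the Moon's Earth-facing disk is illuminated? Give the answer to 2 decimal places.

0.13

Elongation θ = 360° × 26/29.531 ≈ 317.0°.
cos 317.0° = 0.731, so f = (1 − 0.731)/2 = 0.135.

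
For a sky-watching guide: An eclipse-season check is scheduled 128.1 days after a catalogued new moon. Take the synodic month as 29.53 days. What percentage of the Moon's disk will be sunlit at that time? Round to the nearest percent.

128.1 d spans 4 complete synodic months (4 × 29.53 = 118.12 d) plus 9.98 d.
Elongation θ = 360° × 9.98/29.53 ≈ 121.7°.
With cos θ = (-0.525), the lit fraction is (1 − (-0.525))/2 ≈ 0.762, so 76%.

76%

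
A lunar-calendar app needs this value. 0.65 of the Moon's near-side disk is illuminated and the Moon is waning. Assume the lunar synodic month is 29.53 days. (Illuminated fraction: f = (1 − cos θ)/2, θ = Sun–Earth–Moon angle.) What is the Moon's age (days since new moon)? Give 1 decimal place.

cos θ = 1 − 2f = -0.300, giving a principal value of 107.5°.
Waning ⇒ past full, so θ = 360° − 107.5° = 252.5°.
That fraction of the synodic month is 252.5/360 × 29.53 d ≈ 20.72 d.

20.7 days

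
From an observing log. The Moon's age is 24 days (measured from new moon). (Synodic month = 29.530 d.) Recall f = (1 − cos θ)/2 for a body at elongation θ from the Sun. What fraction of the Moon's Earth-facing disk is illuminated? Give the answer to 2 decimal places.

0.31

The Moon has covered 24/29.530 of its cycle, so θ ≈ 360° × 24/29.530 = 292.6°.
Illuminated fraction = (1 − cos 292.6°)/2 = (1 − 0.384)/2 ≈ 0.308.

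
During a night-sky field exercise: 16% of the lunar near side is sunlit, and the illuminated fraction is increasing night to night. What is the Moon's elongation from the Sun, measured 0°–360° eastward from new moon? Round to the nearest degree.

Invert f = (1 − cos θ)/2 to get cos θ = 1 − 2(0.16) = 0.680, hence θ₀ = arccos 0.680 = 47.2°.
The Moon is waxing (0°–180°), so θ = 47.2° directly.

47°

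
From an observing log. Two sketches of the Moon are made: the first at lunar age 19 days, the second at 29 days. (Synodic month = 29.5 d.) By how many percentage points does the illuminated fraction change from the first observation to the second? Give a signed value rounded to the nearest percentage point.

θ₁ = 360° × 19/29.5 = 231.9°, f₁ = (1 − cos θ₁)/2 = 0.809.
θ₂ = 360° × 29/29.5 = 353.9°, f₂ = (1 − cos θ₂)/2 = 0.003.
Change = f₂ − f₁ = -0.806 → -81 percentage points.

-81 percentage points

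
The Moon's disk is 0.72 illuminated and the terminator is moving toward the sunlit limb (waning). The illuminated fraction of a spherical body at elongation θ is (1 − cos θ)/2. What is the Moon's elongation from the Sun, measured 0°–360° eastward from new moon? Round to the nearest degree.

244°

From f = (1 − cos θ)/2: cos θ = 1 − 2×0.72 = -0.440; arccos → 116.1°.
Since the Moon is past full (waning), take the reflex angle: θ = 360° − 116.1° = 243.9°.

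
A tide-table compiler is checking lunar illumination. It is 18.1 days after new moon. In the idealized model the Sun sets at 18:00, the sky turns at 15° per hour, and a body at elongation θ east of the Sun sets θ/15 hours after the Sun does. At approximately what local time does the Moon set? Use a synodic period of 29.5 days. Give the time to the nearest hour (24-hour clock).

Elongation θ = 360° × 18.1/29.5 ≈ 220.9°.
The Moon trails the Sun by θ/15 = 220.9/15 ≈ 14.73 hours.
18:00 + 14.73 h ≈ 08:44 → 09:00 to the nearest hour.

09:00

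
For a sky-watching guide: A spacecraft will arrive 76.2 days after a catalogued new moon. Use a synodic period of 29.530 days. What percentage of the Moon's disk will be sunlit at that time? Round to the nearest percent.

76.2/29.530 = 2.580 lunations, so 2 complete cycles and 17.14 d into the next.
Elongation θ = 360° × 17.14/29.530 ≈ 209.0°.
Illuminated fraction = (1 − cos 209.0°)/2 = (1 − (-0.875))/2 ≈ 0.938, so 94%.

94%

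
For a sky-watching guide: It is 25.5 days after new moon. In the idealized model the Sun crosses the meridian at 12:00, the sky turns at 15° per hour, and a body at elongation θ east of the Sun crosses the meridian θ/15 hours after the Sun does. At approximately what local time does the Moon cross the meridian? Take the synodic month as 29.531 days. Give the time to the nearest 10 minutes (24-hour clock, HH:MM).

08:40

The Moon has covered 25.5/29.531 of its cycle, so θ ≈ 360° × 25.5/29.531 = 310.9°.
At 15° of sky rotation per hour, 310.9° corresponds to a 20.72 h lag.
12:00 + 20.724 h ≈ 08:43 → 08:40 to the nearest ten minutes.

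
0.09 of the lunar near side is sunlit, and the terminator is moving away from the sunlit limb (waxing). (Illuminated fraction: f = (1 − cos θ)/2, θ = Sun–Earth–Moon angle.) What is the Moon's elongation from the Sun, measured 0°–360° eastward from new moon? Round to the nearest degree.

From f = (1 − cos θ)/2: cos θ = 1 − 2×0.09 = 0.820; arccos → 34.9°.
The Moon is waxing (0°–180°), so θ = 34.9° directly.

35°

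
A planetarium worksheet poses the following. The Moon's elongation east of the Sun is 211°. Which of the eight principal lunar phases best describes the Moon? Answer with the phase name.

waning gibbous

The waning gibbous sector spans roughly 202°–248°; 211° falls inside it.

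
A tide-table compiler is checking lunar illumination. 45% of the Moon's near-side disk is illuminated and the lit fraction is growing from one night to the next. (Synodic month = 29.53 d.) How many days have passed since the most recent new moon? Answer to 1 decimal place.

6.9 days

From f = (1 − cos θ)/2: cos θ = 1 − 2×0.45 = 0.100; arccos → 84.3°.
Waxing ⇒ before full, so θ = 84.3°.
Age = 29.53 × 84.3°/360° ≈ 6.91 days.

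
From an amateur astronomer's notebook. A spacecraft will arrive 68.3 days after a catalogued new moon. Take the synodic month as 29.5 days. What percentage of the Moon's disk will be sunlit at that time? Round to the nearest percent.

Reduce mod P: 68.3 − 2×29.5 = 9.30 d into the current lunation.
Phase angle: θ = 360°·(9.30 d)/(29.5 d) = 113.5°.
Illuminated fraction = (1 − cos 113.5°)/2 = (1 − (-0.399))/2 ≈ 0.699, so 70%.

70%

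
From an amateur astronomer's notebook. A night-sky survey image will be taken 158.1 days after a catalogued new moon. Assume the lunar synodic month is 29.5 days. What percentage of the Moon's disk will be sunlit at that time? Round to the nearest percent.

82%

158.1 d spans 5 complete synodic months (5 × 29.5 = 147.50 d) plus 10.60 d.
The Moon has covered 10.60/29.5 of its cycle, so θ ≈ 360° × 10.60/29.5 = 129.4°.
cos 129.4° = (-0.634), so f = (1 − (-0.634))/2 = 0.817, so 82%.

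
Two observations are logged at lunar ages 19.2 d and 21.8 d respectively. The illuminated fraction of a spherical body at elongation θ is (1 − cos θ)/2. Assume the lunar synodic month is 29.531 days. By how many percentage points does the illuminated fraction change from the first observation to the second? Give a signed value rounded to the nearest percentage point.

-26 percentage points

θ₁ = 360° × 19.2/29.531 = 234.1°, f₁ = (1 − cos θ₁)/2 = 0.793.
θ₂ = 360° × 21.8/29.531 = 265.8°, f₂ = (1 − cos θ₂)/2 = 0.537.
Change = f₂ − f₁ = -0.256 → -26 percentage points.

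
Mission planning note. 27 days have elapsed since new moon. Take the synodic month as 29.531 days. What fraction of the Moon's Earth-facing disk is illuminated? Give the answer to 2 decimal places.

0.07

Phase angle: θ = 360°·(27 d)/(29.531 d) = 329.1°.
cos 329.1° = 0.858, so f = (1 − 0.858)/2 = 0.071.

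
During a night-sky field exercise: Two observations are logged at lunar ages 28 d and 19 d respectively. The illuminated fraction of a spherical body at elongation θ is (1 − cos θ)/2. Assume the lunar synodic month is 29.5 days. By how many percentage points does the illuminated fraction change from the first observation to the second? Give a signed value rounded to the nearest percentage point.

First observation: θ = 360°·28/29.5 = 341.7°, so f = 0.025.
Second observation: θ = 231.9°, f = 0.809.
Δf = 0.809 − 0.025 = +0.783, i.e. +78 pp.

+78 percentage points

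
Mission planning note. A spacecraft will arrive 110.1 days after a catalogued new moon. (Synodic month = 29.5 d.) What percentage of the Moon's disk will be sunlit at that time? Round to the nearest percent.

110.1 d spans 3 complete synodic months (3 × 29.5 = 88.50 d) plus 21.60 d.
Phase angle: θ = 360°·(21.60 d)/(29.5 d) = 263.6°.
Illuminated fraction = (1 − cos 263.6°)/2 = (1 − (-0.112))/2 ≈ 0.556, so 56%.

56%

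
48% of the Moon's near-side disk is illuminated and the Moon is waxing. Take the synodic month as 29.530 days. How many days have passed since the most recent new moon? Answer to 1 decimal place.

Invert f = (1 − cos θ)/2 to get cos θ = 1 − 2(0.48) = 0.040, hence θ₀ = arccos 0.040 = 87.7°.
The Moon is waxing (0°–180°), so θ = 87.7° directly.
Age = 29.530 × 87.7°/360° ≈ 7.19 days.

7.2 days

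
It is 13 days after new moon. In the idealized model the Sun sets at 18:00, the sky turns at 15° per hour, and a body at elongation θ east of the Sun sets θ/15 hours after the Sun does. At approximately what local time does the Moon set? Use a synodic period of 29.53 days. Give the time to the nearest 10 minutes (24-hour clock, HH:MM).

04:30

The Moon has covered 13/29.53 of its cycle, so θ ≈ 360° × 13/29.53 = 158.5°.
The Moon trails the Sun by θ/15 = 158.5/15 ≈ 10.57 hours.
18:00 + 10.566 h ≈ 04:34 → 04:30 to the nearest ten minutes.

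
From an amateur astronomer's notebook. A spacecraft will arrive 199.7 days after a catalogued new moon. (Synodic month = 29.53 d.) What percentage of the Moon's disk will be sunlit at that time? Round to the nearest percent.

199.7 d spans 6 complete synodic months (6 × 29.53 = 177.18 d) plus 22.52 d.
The Moon has covered 22.52/29.53 of its cycle, so θ ≈ 360° × 22.52/29.53 = 274.5°.
cos 274.5° = 0.079, so f = (1 − 0.079)/2 = 0.460, so 46%.

46%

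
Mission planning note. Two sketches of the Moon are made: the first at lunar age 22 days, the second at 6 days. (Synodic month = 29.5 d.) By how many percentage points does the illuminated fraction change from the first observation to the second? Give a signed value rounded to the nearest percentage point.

First observation: θ = 360°·22/29.5 = 268.5°, so f = 0.513.
Second observation: θ = 73.2°, f = 0.356.
Δf = 0.356 − 0.513 = -0.158, i.e. -16 pp.

-16 pp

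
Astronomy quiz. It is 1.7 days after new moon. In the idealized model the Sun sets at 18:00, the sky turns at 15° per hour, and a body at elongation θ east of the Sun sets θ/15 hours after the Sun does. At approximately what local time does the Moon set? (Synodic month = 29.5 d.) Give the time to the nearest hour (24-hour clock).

Phase angle: θ = 360°·(1.7 d)/(29.5 d) = 20.7°.
Delay after the Sun = 20.7° / (15°/h) ≈ 1.38 h.
18:00 + 1.38 h ≈ 19:23 → 19:00 to the nearest hour.

19:00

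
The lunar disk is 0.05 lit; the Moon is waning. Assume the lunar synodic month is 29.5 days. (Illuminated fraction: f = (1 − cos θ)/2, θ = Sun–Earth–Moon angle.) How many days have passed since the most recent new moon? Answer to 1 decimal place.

From f = (1 − cos θ)/2: cos θ = 1 − 2×0.05 = 0.900; arccos → 25.8°.
A waning Moon lies in 180°–360°, so θ = 360° − 25.8° = 334.2°.
That fraction of the synodic month is 334.2/360 × 29.5 d ≈ 27.38 d.

27.4 days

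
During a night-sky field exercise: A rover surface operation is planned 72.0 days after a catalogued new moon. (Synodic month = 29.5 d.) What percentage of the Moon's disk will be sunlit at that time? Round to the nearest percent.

72.0/29.5 = 2.441 lunations, so 2 complete cycles and 13.00 d into the next.
Phase angle: θ = 360°·(13.00 d)/(29.5 d) = 158.6°.
Illuminated fraction = (1 − cos 158.6°)/2 = (1 − (-0.931))/2 ≈ 0.966, so 97%.

97%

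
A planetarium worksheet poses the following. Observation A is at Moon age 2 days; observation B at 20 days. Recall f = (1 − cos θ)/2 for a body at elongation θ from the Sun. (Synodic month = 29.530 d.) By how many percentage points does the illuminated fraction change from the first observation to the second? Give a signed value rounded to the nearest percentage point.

First observation: θ = 360°·2/29.530 = 24.4°, so f = 0.045.
Second observation: θ = 243.8°, f = 0.721.
Δf = 0.721 − 0.045 = +0.676, i.e. +68 pp.

+68 percentage points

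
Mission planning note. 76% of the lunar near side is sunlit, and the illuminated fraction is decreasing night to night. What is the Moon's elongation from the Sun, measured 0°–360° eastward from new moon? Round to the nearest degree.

239°

From f = (1 − cos θ)/2: cos θ = 1 − 2×0.76 = -0.520; arccos → 121.3°.
Waning ⇒ past full, so θ = 360° − 121.3° = 238.7°.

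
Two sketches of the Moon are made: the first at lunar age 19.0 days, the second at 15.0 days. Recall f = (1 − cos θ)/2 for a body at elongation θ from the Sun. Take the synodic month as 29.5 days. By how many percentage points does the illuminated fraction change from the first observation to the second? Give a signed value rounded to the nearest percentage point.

θ₁ = 360° × 19.0/29.5 = 231.9°, f₁ = (1 − cos θ₁)/2 = 0.809.
θ₂ = 360° × 15.0/29.5 = 183.1°, f₂ = (1 − cos θ₂)/2 = 0.999.
Change = f₂ − f₁ = +0.191 → +19 percentage points.

+19 percentage points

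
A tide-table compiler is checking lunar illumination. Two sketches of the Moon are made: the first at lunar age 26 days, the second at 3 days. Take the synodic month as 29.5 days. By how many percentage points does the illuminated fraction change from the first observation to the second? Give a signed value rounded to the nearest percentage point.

First observation: θ = 360°·26/29.5 = 317.3°, so f = 0.133.
Second observation: θ = 36.6°, f = 0.099.
Δf = 0.099 − 0.133 = -0.034, i.e. -3 pp.

-3 percentage points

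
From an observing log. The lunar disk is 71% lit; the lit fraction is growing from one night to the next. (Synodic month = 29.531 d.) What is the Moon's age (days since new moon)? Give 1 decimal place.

From f = (1 − cos θ)/2: cos θ = 1 − 2×0.71 = -0.420; arccos → 114.8°.
The Moon is waxing (0°–180°), so θ = 114.8° directly.
That fraction of the synodic month is 114.8/360 × 29.531 d ≈ 9.42 d.

9.4 days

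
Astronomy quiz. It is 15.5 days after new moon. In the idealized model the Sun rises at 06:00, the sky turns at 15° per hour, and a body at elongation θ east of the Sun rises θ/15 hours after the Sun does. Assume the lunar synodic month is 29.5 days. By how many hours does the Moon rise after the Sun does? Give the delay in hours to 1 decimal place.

Elongation θ = 360° × 15.5/29.5 ≈ 189.2°.
Delay after the Sun = 189.2° / (15°/h) ≈ 12.61 h.
So the Moon rises 12.61 h after the Sun.

12.6 h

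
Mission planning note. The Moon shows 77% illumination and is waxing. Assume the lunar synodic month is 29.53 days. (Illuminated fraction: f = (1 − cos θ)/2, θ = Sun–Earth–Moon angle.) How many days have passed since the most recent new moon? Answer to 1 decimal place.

10.1 days

cos θ = 1 − 2f = -0.540, giving a principal value of 122.7°.
Waxing ⇒ before full, so θ = 122.7°.
Age = 29.53 × 122.7°/360° ≈ 10.06 days.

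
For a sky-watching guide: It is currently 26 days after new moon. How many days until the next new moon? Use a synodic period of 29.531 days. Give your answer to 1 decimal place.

3.5 days

The next new moon completes the synodic month: 29.531 − 26 = 3.531 days.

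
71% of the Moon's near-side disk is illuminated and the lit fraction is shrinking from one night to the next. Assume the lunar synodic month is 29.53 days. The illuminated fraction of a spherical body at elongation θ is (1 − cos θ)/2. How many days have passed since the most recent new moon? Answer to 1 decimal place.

20.1 days

Invert f = (1 − cos θ)/2 to get cos θ = 1 − 2(0.71) = -0.420, hence θ₀ = arccos -0.420 = 114.8°.
Waning ⇒ past full, so θ = 360° − 114.8° = 245.2°.
Age = 29.53 × 245.2°/360° ≈ 20.11 days.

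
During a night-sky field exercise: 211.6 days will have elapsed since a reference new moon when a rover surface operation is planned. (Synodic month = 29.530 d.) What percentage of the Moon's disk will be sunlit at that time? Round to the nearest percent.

25%

211.6 d spans 7 complete synodic months (7 × 29.530 = 206.71 d) plus 4.89 d.
The Moon has covered 4.89/29.530 of its cycle, so θ ≈ 360° × 4.89/29.530 = 59.6°.
Illuminated fraction = (1 − cos 59.6°)/2 = (1 − 0.506)/2 ≈ 0.247, so 25%.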